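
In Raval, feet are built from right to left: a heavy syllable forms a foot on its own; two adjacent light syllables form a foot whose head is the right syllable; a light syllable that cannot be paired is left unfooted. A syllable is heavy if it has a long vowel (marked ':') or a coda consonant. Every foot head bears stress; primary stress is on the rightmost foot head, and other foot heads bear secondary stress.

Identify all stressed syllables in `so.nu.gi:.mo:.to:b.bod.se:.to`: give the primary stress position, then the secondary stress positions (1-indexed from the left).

Weights: 1 so L, 2 nu L, 3 gi: H, 4 mo: H, 5 to:b H, 6 bod H, 7 se: H, 8 to L.
Parse right to left (heavy = foot alone; LL = one foot; stranded L unfooted): (so.ˈnu) (ˈgi:) (ˈmo:) (ˈto:b) (ˈbod) (ˈse:) to.
Foot heads: 2, 3, 4, 5, 6, 7.
Primary stress on the rightmost head = syllable 7.
Secondary stress on 2, 3, 4, 5, 6: so.ˌnu.ˌgi:.ˌmo:.ˌto:b.ˌbod.ˈse:.to.

primary 7, secondary 2, 3, 4, 5, 6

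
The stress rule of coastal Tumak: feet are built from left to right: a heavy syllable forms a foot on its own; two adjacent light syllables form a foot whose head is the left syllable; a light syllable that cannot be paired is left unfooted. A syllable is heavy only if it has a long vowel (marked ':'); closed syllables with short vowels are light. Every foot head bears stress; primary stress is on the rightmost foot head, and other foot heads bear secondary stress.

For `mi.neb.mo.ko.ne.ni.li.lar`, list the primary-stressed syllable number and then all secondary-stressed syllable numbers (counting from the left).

Weights: 1 mi L, 2 neb L, 3 mo L, 4 ko L, 5 ne L, 6 ni L, 7 li L, 8 lar L.
Parse left to right (heavy = foot alone; LL = one foot; stranded L unfooted): (ˈmi.neb) (ˈmo.ko) (ˈne.ni) (ˈli.lar).
Foot heads: 1, 3, 5, 7.
Primary stress on the rightmost head = syllable 7.
Secondary stress on 1, 3, 5: ˌmi.neb.ˌmo.ko.ˌne.ni.ˈli.lar.

primary 7, secondary 1, 3, 5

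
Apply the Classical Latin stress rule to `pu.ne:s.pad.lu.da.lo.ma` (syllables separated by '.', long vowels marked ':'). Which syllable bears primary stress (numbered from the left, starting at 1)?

5

Classical Latin: stress the penult if heavy (long vowel or closed), else the antepenult.
Weights: 5 da L, 6 lo L, 7 ma L.
The penult (syllable 6, lo) is light, so stress falls on the antepenult (syllable 5, da).
Stress on syllable 5: pu.ne:s.pad.lu.ˈda.lo.ma.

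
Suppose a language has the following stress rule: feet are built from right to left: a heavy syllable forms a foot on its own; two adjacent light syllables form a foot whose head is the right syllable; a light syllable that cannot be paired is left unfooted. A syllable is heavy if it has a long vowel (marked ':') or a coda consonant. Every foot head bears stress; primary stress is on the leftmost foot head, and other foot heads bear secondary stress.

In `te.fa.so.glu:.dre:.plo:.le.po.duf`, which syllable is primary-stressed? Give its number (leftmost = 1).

3

Weights: 1 te L, 2 fa L, 3 so L, 4 glu: H, 5 dre: H, 6 plo: H, 7 le L, 8 po L, 9 duf H.
Parse right to left (heavy = foot alone; LL = one foot; stranded L unfooted): te (fa.ˈso) (ˈglu:) (ˈdre:) (ˈplo:) (le.ˈpo) (ˈduf).
Foot heads: 3, 4, 5, 6, 8, 9.
Primary stress on the leftmost head = syllable 3.
Primary stress: syllable 3 → te.fa.ˈso.glu:.dre:.plo:.le.po.duf.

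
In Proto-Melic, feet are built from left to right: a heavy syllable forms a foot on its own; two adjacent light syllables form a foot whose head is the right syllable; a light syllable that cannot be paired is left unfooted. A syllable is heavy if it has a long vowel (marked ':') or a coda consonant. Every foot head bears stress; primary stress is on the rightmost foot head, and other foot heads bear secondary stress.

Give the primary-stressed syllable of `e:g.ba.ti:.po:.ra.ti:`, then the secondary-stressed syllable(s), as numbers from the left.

primary 6, secondary 1, 3, 4

Weights: 1 e:g H, 2 ba L, 3 ti: H, 4 po: H, 5 ra L, 6 ti: H.
Parse left to right (heavy = foot alone; LL = one foot; stranded L unfooted): (ˈe:g) ba (ˈti:) (ˈpo:) ra (ˈti:).
Foot heads: 1, 3, 4, 6.
Primary stress on the rightmost head = syllable 6.
Secondary stress on 1, 3, 4: ˌe:g.ba.ˌti:.ˌpo:.ra.ˈti:.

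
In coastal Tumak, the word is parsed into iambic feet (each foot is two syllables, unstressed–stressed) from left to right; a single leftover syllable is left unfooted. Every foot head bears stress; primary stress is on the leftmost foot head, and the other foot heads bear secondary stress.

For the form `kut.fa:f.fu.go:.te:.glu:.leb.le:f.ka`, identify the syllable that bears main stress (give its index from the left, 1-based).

2

Parse left to right into iambic (σˈσ) feet: (kut.ˈfa:f) (fu.ˈgo:) (te:.ˈglu:) (leb.ˈle:f) ka. Syllable 9 is left unfooted.
Foot heads (stressed positions): 2, 4, 6, 8.
End Rule Leftmost: primary stress on the leftmost head = syllable 2.
Primary stress: syllable 2 → kut.ˈfa:f.fu.go:.te:.glu:.leb.le:f.ka.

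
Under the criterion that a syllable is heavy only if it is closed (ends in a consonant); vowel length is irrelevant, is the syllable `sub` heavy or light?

`sub`: short vowel, closed (coda /b/). Closed (coda /b/) → heavy.

heavy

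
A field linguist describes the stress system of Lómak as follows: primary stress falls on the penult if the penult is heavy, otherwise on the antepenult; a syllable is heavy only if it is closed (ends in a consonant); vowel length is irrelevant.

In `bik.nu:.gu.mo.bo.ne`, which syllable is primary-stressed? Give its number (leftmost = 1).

4

Weights: 4 mo L, 5 bo L, 6 ne L.
The penult (syllable 5, bo) is light, so stress falls on the antepenult (syllable 4, mo).
Primary stress: syllable 4 → bik.nu:.gu.ˈmo.bo.ne.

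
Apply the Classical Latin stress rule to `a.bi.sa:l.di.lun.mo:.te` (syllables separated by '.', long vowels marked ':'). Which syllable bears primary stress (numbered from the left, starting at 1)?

6

Classical Latin: stress the penult if heavy (long vowel or closed), else the antepenult.
Weights: 5 lun H, 6 mo: H, 7 te L.
The penult (syllable 6, mo:) is heavy, so it takes stress.
Stress on syllable 6: a.bi.sa:l.di.lun.ˈmo:.te.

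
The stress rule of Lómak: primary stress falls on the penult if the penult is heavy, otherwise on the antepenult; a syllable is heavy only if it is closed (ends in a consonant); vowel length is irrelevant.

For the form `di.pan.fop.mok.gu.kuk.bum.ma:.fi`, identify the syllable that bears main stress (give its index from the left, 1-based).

Weights: 7 bum H, 8 ma: L, 9 fi L.
The penult (syllable 8, ma:) is light, so stress falls on the antepenult (syllable 7, bum).
Primary stress: syllable 7 → di.pan.fop.mok.gu.kuk.ˈbum.ma:.fi.

7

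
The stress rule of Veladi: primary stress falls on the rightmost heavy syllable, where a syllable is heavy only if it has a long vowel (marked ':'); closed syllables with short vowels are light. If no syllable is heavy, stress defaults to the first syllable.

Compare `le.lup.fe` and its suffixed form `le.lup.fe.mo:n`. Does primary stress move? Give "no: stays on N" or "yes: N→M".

Base `le.lup.fe` (3 syllables):
  Weights: 1 le L, 2 lup L, 3 fe L.
  No heavy syllable in the domain; default to the first syllable = syllable 1.
  → primary stress on syllable 1.
Suffixed `le.lup.fe.mo:n` (4 syllables):
  Weights: 1 le L, 2 lup L, 3 fe L, 4 mo:n H.
  Heavy syllables in the domain: 4. The rightmost is syllable 4 (mo:n).
  → primary stress on syllable 4.

yes: 1→4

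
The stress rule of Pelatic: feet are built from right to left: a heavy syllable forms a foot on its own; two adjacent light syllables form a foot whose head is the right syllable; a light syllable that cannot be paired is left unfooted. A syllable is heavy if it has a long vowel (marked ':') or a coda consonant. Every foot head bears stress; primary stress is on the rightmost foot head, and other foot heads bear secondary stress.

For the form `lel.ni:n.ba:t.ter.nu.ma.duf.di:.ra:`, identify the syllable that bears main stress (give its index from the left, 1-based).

9

Weights: 1 lel H, 2 ni:n H, 3 ba:t H, 4 ter H, 5 nu L, 6 ma L, 7 duf H, 8 di: H, 9 ra: H.
Parse right to left (heavy = foot alone; LL = one foot; stranded L unfooted): (ˈlel) (ˈni:n) (ˈba:t) (ˈter) (nu.ˈma) (ˈduf) (ˈdi:) (ˈra:).
Foot heads: 1, 2, 3, 4, 6, 7, 8, 9.
Primary stress on the rightmost head = syllable 9.
Primary stress: syllable 9 → lel.ni:n.ba:t.ter.nu.ma.duf.di:.ˈra:.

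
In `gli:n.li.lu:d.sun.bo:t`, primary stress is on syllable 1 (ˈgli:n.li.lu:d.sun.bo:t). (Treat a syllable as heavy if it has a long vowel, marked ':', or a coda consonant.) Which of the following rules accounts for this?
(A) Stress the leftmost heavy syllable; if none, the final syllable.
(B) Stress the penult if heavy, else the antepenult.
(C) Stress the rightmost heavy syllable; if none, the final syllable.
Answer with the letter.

Rule A → syllable 1 ✓.
Rule B → syllable 4 (observed: 1).
Rule C → syllable 5 (observed: 1).

A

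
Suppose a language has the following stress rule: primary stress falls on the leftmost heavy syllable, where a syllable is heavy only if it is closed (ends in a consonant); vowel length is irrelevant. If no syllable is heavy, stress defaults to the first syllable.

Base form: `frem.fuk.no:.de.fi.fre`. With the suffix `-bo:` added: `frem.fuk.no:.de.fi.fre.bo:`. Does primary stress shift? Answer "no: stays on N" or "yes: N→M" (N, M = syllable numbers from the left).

no: stays on 1

Base `frem.fuk.no:.de.fi.fre` (6 syllables):
  Weights: 1 frem H, 2 fuk H, 3 no: L, 4 de L, 5 fi L, 6 fre L.
  Heavy syllables in the domain: 1, 2. The leftmost is syllable 1 (frem).
  → primary stress on syllable 1.
Suffixed `frem.fuk.no:.de.fi.fre.bo:` (7 syllables):
  Weights: 1 frem H, 2 fuk H, 3 no: L, 4 de L, 5 fi L, 6 fre L, 7 bo: L.
  Heavy syllables in the domain: 1, 2. The leftmost is syllable 1 (frem).
  → primary stress on syllable 1.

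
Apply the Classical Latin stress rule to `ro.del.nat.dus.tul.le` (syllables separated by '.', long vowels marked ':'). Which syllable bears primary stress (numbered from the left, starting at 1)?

Classical Latin: stress the penult if heavy (long vowel or closed), else the antepenult.
Weights: 4 dus H, 5 tul H, 6 le L.
The penult (syllable 5, tul) is heavy, so it takes stress.
Stress on syllable 5: ro.del.nat.dus.ˈtul.le.

5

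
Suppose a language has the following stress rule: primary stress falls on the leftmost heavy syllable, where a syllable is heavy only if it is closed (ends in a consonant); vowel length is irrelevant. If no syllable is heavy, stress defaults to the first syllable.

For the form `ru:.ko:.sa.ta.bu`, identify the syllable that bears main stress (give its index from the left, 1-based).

1

Weights: 1 ru: L, 2 ko: L, 3 sa L, 4 ta L, 5 bu L.
No heavy syllable in the domain; default to the first syllable = syllable 1.
Primary stress: syllable 1 → ˈru:.ko:.sa.ta.bu.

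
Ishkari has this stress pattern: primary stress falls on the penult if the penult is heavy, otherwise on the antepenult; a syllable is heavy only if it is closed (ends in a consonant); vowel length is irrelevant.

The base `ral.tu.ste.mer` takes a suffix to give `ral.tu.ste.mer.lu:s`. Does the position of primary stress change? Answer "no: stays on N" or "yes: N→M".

Base `ral.tu.ste.mer` (4 syllables):
  Weights: 2 tu L, 3 ste L, 4 mer H.
  The penult (syllable 3, ste) is light, so stress falls on the antepenult (syllable 2, tu).
  → primary stress on syllable 2.
Suffixed `ral.tu.ste.mer.lu:s` (5 syllables):
  Weights: 3 ste L, 4 mer H, 5 lu:s H.
  The penult (syllable 4, mer) is heavy, so it takes stress.
  → primary stress on syllable 4.

yes: 2→4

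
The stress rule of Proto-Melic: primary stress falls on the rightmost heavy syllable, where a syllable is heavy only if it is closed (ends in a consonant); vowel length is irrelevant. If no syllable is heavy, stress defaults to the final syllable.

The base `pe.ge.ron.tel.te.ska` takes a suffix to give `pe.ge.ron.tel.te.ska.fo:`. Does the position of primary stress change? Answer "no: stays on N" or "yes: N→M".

Base `pe.ge.ron.tel.te.ska` (6 syllables):
  Weights: 1 pe L, 2 ge L, 3 ron H, 4 tel H, 5 te L, 6 ska L.
  Heavy syllables in the domain: 3, 4. The rightmost is syllable 4 (tel).
  → primary stress on syllable 4.
Suffixed `pe.ge.ron.tel.te.ska.fo:` (7 syllables):
  Weights: 1 pe L, 2 ge L, 3 ron H, 4 tel H, 5 te L, 6 ska L, 7 fo: L.
  Heavy syllables in the domain: 3, 4. The rightmost is syllable 4 (tel).
  → primary stress on syllable 4.

no: stays on 4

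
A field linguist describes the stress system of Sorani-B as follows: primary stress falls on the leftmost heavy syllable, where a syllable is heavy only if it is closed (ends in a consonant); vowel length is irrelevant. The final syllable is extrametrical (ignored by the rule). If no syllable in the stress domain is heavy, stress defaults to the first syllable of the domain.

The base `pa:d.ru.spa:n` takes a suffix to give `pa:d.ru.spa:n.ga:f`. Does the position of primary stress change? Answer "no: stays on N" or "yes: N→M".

no: stays on 1

Base `pa:d.ru.spa:n` (3 syllables):
  The final syllable (3, spa:n) is extrametrical; the stress domain is syllables 1–2.
  Weights: 1 pa:d H, 2 ru L.
  Heavy syllables in the domain: 1. The leftmost is syllable 1 (pa:d).
  → primary stress on syllable 1.
Suffixed `pa:d.ru.spa:n.ga:f` (4 syllables):
  The final syllable (4, ga:f) is extrametrical; the stress domain is syllables 1–3.
  Weights: 1 pa:d H, 2 ru L, 3 spa:n H.
  Heavy syllables in the domain: 1, 3. The leftmost is syllable 1 (pa:d).
  → primary stress on syllable 1.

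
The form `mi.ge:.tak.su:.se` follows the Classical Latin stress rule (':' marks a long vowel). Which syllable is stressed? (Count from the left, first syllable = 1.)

Classical Latin: stress the penult if heavy (long vowel or closed), else the antepenult.
Weights: 3 tak H, 4 su: H, 5 se L.
The penult (syllable 4, su:) is heavy, so it takes stress.
Stress on syllable 4: mi.ge:.tak.ˈsu:.se.

4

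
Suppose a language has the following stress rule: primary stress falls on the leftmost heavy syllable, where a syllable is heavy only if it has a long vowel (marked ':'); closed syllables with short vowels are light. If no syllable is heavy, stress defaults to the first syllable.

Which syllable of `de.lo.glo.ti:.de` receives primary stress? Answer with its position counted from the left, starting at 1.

4

Weights: 1 de L, 2 lo L, 3 glo L, 4 ti: H, 5 de L.
Heavy syllables in the domain: 4. The leftmost is syllable 4 (ti:).
Primary stress: syllable 4 → de.lo.glo.ˈti:.de.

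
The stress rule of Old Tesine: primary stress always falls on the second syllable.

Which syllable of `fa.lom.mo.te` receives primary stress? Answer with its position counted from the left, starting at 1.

The word has 4 syllables; the second syllable is syllable 2 (lom).
Primary stress: syllable 2 → fa.ˈlom.mo.te.

2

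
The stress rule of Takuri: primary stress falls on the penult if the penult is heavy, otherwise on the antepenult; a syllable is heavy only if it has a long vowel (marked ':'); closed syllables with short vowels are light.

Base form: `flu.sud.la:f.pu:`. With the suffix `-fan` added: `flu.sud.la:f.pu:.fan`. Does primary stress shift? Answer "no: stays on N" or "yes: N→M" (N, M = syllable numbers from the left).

yes: 3→4

Base `flu.sud.la:f.pu:` (4 syllables):
  Weights: 2 sud L, 3 la:f H, 4 pu: H.
  The penult (syllable 3, la:f) is heavy, so it takes stress.
  → primary stress on syllable 3.
Suffixed `flu.sud.la:f.pu:.fan` (5 syllables):
  Weights: 3 la:f H, 4 pu: H, 5 fan L.
  The penult (syllable 4, pu:) is heavy, so it takes stress.
  → primary stress on syllable 4.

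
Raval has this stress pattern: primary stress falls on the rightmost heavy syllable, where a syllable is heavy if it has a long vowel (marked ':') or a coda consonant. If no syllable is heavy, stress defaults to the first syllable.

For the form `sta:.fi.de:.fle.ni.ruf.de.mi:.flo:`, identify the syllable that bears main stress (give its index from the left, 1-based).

Weights: 1 sta: H, 2 fi L, 3 de: H, 4 fle L, 5 ni L, 6 ruf H, 7 de L, 8 mi: H, 9 flo: H.
Heavy syllables in the domain: 1, 3, 6, 8, 9. The rightmost is syllable 9 (flo:).
Primary stress: syllable 9 → sta:.fi.de:.fle.ni.ruf.de.mi:.ˈflo:.

9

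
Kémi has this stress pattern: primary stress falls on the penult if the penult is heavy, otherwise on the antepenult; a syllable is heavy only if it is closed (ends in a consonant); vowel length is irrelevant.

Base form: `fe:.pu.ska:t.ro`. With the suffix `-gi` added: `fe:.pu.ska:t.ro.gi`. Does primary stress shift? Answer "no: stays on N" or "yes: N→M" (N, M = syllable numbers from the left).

Base `fe:.pu.ska:t.ro` (4 syllables):
  Weights: 2 pu L, 3 ska:t H, 4 ro L.
  The penult (syllable 3, ska:t) is heavy, so it takes stress.
  → primary stress on syllable 3.
Suffixed `fe:.pu.ska:t.ro.gi` (5 syllables):
  Weights: 3 ska:t H, 4 ro L, 5 gi L.
  The penult (syllable 4, ro) is light, so stress falls on the antepenult (syllable 3, ska:t).
  → primary stress on syllable 3.

no: stays on 3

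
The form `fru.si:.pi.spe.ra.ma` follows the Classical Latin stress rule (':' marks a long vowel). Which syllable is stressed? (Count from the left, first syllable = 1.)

4

Classical Latin: stress the penult if heavy (long vowel or closed), else the antepenult.
Weights: 4 spe L, 5 ra L, 6 ma L.
The penult (syllable 5, ra) is light, so stress falls on the antepenult (syllable 4, spe).
Stress on syllable 4: fru.si:.pi.ˈspe.ra.ma.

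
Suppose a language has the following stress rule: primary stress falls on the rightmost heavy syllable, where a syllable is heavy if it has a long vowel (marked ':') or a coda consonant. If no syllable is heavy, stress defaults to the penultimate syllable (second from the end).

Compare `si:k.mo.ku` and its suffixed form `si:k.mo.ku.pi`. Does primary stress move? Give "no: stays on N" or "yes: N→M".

Base `si:k.mo.ku` (3 syllables):
  Weights: 1 si:k H, 2 mo L, 3 ku L.
  Heavy syllables in the domain: 1. The rightmost is syllable 1 (si:k).
  → primary stress on syllable 1.
Suffixed `si:k.mo.ku.pi` (4 syllables):
  Weights: 1 si:k H, 2 mo L, 3 ku L, 4 pi L.
  Heavy syllables in the domain: 1. The rightmost is syllable 1 (si:k).
  → primary stress on syllable 1.

no: stays on 1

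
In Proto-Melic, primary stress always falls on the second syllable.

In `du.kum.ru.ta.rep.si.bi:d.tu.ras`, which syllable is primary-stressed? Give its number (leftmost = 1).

2

The word has 9 syllables; the second syllable is syllable 2 (kum).
Primary stress: syllable 2 → du.ˈkum.ru.ta.rep.si.bi:d.tu.ras.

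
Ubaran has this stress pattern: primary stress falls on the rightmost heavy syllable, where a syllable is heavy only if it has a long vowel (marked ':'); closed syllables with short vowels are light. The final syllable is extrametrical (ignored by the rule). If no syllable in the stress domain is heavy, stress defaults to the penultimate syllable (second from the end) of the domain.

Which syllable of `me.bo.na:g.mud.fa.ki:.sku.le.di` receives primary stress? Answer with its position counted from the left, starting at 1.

6

The final syllable (9, di) is extrametrical; the stress domain is syllables 1–8.
Weights: 1 me L, 2 bo L, 3 na:g H, 4 mud L, 5 fa L, 6 ki: H, 7 sku L, 8 le L.
Heavy syllables in the domain: 3, 6. The rightmost is syllable 6 (ki:).
Primary stress: syllable 6 → me.bo.na:g.mud.fa.ˈki:.sku.le.di.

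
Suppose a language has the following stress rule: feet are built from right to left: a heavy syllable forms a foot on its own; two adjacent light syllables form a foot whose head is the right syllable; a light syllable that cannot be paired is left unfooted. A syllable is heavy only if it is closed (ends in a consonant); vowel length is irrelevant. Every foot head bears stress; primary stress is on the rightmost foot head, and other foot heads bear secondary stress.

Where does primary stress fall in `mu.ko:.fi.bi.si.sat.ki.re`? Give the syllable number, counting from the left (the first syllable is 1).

Weights: 1 mu L, 2 ko: L, 3 fi L, 4 bi L, 5 si L, 6 sat H, 7 ki L, 8 re L.
Parse right to left (heavy = foot alone; LL = one foot; stranded L unfooted): mu (ko:.ˈfi) (bi.ˈsi) (ˈsat) (ki.ˈre).
Foot heads: 3, 5, 6, 8.
Primary stress on the rightmost head = syllable 8.
Primary stress: syllable 8 → mu.ko:.fi.bi.si.sat.ki.ˈre.

8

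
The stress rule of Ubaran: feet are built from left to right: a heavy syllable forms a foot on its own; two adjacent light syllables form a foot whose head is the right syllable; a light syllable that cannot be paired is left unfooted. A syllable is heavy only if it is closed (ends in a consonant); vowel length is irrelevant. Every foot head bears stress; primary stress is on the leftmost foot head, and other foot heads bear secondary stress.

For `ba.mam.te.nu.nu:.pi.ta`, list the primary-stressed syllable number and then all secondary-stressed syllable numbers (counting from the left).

Weights: 1 ba L, 2 mam H, 3 te L, 4 nu L, 5 nu: L, 6 pi L, 7 ta L.
Parse left to right (heavy = foot alone; LL = one foot; stranded L unfooted): ba (ˈmam) (te.ˈnu) (nu:.ˈpi) ta.
Foot heads: 2, 4, 6.
Primary stress on the leftmost head = syllable 2.
Secondary stress on 4, 6: ba.ˈmam.te.ˌnu.nu:.ˌpi.ta.

primary 2, secondary 4, 6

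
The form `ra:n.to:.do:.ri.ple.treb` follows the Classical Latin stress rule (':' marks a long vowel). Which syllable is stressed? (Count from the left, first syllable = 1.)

Classical Latin: stress the penult if heavy (long vowel or closed), else the antepenult.
Weights: 4 ri L, 5 ple L, 6 treb H.
The penult (syllable 5, ple) is light, so stress falls on the antepenult (syllable 4, ri).
Stress on syllable 4: ra:n.to:.do:.ˈri.ple.treb.

4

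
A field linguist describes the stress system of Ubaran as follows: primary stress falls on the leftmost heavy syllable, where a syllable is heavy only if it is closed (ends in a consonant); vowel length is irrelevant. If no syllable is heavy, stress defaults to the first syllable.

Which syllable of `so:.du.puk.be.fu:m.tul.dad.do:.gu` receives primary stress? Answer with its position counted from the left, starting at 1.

3

Weights: 1 so: L, 2 du L, 3 puk H, 4 be L, 5 fu:m H, 6 tul H, 7 dad H, 8 do: L, 9 gu L.
Heavy syllables in the domain: 3, 5, 6, 7. The leftmost is syllable 3 (puk).
Primary stress: syllable 3 → so:.du.ˈpuk.be.fu:m.tul.dad.do:.gu.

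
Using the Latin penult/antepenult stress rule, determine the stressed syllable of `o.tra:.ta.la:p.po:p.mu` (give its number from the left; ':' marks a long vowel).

5

Classical Latin: stress the penult if heavy (long vowel or closed), else the antepenult.
Weights: 4 la:p H, 5 po:p H, 6 mu L.
The penult (syllable 5, po:p) is heavy, so it takes stress.
Stress on syllable 5: o.tra:.ta.la:p.ˈpo:p.mu.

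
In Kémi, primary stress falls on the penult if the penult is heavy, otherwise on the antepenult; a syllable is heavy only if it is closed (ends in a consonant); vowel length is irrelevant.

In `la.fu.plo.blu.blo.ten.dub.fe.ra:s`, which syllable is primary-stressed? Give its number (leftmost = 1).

7

Weights: 7 dub H, 8 fe L, 9 ra:s H.
The penult (syllable 8, fe) is light, so stress falls on the antepenult (syllable 7, dub).
Primary stress: syllable 7 → la.fu.plo.blu.blo.ten.ˈdub.fe.ra:s.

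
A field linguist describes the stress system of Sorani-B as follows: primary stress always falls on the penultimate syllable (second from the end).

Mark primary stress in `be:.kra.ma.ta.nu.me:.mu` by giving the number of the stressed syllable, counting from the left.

The word has 7 syllables; the penultimate syllable (second from the end) is syllable 6 (me:).
Primary stress: syllable 6 → be:.kra.ma.ta.nu.ˈme:.mu.

6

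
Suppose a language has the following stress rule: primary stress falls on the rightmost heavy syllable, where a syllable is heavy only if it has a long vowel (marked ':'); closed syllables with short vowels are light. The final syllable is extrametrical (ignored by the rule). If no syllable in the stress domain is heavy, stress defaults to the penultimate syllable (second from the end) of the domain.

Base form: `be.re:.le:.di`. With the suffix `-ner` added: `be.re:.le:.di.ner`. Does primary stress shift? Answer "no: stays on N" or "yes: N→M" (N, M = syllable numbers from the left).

no: stays on 3

Base `be.re:.le:.di` (4 syllables):
  The final syllable (4, di) is extrametrical; the stress domain is syllables 1–3.
  Weights: 1 be L, 2 re: H, 3 le: H.
  Heavy syllables in the domain: 2, 3. The rightmost is syllable 3 (le:).
  → primary stress on syllable 3.
Suffixed `be.re:.le:.di.ner` (5 syllables):
  The final syllable (5, ner) is extrametrical; the stress domain is syllables 1–4.
  Weights: 1 be L, 2 re: H, 3 le: H, 4 di L.
  Heavy syllables in the domain: 2, 3. The rightmost is syllable 3 (le:).
  → primary stress on syllable 3.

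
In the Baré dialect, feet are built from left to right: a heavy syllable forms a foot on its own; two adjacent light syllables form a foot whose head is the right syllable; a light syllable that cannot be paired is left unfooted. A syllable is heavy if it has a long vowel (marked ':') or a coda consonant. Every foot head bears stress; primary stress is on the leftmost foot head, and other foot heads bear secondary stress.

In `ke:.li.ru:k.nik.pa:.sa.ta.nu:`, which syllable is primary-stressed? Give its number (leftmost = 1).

Weights: 1 ke: H, 2 li L, 3 ru:k H, 4 nik H, 5 pa: H, 6 sa L, 7 ta L, 8 nu: H.
Parse left to right (heavy = foot alone; LL = one foot; stranded L unfooted): (ˈke:) li (ˈru:k) (ˈnik) (ˈpa:) (sa.ˈta) (ˈnu:).
Foot heads: 1, 3, 4, 5, 7, 8.
Primary stress on the leftmost head = syllable 1.
Primary stress: syllable 1 → ˈke:.li.ru:k.nik.pa:.sa.ta.nu:.

1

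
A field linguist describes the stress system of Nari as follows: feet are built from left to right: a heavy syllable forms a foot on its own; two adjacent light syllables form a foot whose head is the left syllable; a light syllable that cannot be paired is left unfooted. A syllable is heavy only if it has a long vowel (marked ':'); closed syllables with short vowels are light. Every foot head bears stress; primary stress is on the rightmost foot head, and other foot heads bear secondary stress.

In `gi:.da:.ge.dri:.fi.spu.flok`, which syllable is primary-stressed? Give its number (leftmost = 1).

Weights: 1 gi: H, 2 da: H, 3 ge L, 4 dri: H, 5 fi L, 6 spu L, 7 flok L.
Parse left to right (heavy = foot alone; LL = one foot; stranded L unfooted): (ˈgi:) (ˈda:) ge (ˈdri:) (ˈfi.spu) flok.
Foot heads: 1, 2, 4, 5.
Primary stress on the rightmost head = syllable 5.
Primary stress: syllable 5 → gi:.da:.ge.dri:.ˈfi.spu.flok.

5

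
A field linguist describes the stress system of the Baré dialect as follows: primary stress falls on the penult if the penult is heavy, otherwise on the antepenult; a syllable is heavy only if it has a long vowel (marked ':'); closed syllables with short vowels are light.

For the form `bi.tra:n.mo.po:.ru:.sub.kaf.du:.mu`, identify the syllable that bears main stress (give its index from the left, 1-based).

8

Weights: 7 kaf L, 8 du: H, 9 mu L.
The penult (syllable 8, du:) is heavy, so it takes stress.
Primary stress: syllable 8 → bi.tra:n.mo.po:.ru:.sub.kaf.ˈdu:.mu.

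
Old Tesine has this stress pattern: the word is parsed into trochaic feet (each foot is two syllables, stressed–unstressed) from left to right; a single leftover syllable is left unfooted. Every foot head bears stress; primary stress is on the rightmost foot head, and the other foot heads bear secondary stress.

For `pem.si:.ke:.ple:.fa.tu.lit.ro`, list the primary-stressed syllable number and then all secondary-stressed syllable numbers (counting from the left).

Parse left to right into trochaic (ˈσσ) feet: (ˈpem.si:) (ˈke:.ple:) (ˈfa.tu) (ˈlit.ro).
Foot heads (stressed positions): 1, 3, 5, 7.
End Rule Rightmost: primary stress on the rightmost head = syllable 7.
Secondary stress on 1, 3, 5: ˌpem.si:.ˌke:.ple:.ˌfa.tu.ˈlit.ro.

primary 7, secondary 1, 3, 5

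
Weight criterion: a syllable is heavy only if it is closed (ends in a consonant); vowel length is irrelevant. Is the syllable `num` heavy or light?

heavy

`num`: short vowel, closed (coda /m/). Closed (coda /m/) → heavy.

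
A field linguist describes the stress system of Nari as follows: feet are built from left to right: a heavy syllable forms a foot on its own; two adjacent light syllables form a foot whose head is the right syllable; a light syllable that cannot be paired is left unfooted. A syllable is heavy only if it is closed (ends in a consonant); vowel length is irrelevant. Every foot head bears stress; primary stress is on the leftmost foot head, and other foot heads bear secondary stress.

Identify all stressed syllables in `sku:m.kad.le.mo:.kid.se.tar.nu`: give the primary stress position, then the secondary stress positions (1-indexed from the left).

Weights: 1 sku:m H, 2 kad H, 3 le L, 4 mo: L, 5 kid H, 6 se L, 7 tar H, 8 nu L.
Parse left to right (heavy = foot alone; LL = one foot; stranded L unfooted): (ˈsku:m) (ˈkad) (le.ˈmo:) (ˈkid) se (ˈtar) nu.
Foot heads: 1, 2, 4, 5, 7.
Primary stress on the leftmost head = syllable 1.
Secondary stress on 2, 4, 5, 7: ˈsku:m.ˌkad.le.ˌmo:.ˌkid.se.ˌtar.nu.

primary 1, secondary 2, 4, 5, 7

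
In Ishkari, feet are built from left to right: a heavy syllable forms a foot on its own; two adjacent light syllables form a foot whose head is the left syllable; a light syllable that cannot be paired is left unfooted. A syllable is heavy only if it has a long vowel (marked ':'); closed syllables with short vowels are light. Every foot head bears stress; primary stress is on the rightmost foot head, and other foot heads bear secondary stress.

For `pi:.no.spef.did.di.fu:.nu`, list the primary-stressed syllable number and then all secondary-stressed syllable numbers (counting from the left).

primary 6, secondary 1, 2, 4

Weights: 1 pi: H, 2 no L, 3 spef L, 4 did L, 5 di L, 6 fu: H, 7 nu L.
Parse left to right (heavy = foot alone; LL = one foot; stranded L unfooted): (ˈpi:) (ˈno.spef) (ˈdid.di) (ˈfu:) nu.
Foot heads: 1, 2, 4, 6.
Primary stress on the rightmost head = syllable 6.
Secondary stress on 1, 2, 4: ˌpi:.ˌno.spef.ˌdid.di.ˈfu:.nu.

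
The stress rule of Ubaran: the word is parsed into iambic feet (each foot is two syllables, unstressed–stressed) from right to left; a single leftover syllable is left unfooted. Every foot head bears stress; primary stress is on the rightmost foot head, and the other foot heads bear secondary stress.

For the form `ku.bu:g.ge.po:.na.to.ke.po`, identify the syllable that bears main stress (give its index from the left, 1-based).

Parse right to left into iambic (σˈσ) feet: (ku.ˈbu:g) (ge.ˈpo:) (na.ˈto) (ke.ˈpo).
Foot heads (stressed positions): 2, 4, 6, 8.
End Rule Rightmost: primary stress on the rightmost head = syllable 8.
Primary stress: syllable 8 → ku.bu:g.ge.po:.na.to.ke.ˈpo.

8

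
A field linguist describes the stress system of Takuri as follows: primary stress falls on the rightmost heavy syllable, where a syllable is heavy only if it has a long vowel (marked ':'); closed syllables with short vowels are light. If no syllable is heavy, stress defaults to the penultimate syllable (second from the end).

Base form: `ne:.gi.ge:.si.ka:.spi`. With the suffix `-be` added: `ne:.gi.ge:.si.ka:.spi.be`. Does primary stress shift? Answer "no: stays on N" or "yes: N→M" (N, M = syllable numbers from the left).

Base `ne:.gi.ge:.si.ka:.spi` (6 syllables):
  Weights: 1 ne: H, 2 gi L, 3 ge: H, 4 si L, 5 ka: H, 6 spi L.
  Heavy syllables in the domain: 1, 3, 5. The rightmost is syllable 5 (ka:).
  → primary stress on syllable 5.
Suffixed `ne:.gi.ge:.si.ka:.spi.be` (7 syllables):
  Weights: 1 ne: H, 2 gi L, 3 ge: H, 4 si L, 5 ka: H, 6 spi L, 7 be L.
  Heavy syllables in the domain: 1, 3, 5. The rightmost is syllable 5 (ka:).
  → primary stress on syllable 5.

no: stays on 5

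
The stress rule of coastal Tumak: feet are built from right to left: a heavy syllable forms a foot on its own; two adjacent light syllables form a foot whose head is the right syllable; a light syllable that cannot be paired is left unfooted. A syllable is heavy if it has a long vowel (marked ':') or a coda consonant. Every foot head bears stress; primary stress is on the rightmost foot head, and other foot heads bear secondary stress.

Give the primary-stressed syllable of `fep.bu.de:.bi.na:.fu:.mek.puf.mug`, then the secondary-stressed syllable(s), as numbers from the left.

primary 9, secondary 1, 3, 5, 6, 7, 8

Weights: 1 fep H, 2 bu L, 3 de: H, 4 bi L, 5 na: H, 6 fu: H, 7 mek H, 8 puf H, 9 mug H.
Parse right to left (heavy = foot alone; LL = one foot; stranded L unfooted): (ˈfep) bu (ˈde:) bi (ˈna:) (ˈfu:) (ˈmek) (ˈpuf) (ˈmug).
Foot heads: 1, 3, 5, 6, 7, 8, 9.
Primary stress on the rightmost head = syllable 9.
Secondary stress on 1, 3, 5, 6, 7, 8: ˌfep.bu.ˌde:.bi.ˌna:.ˌfu:.ˌmek.ˌpuf.ˈmug.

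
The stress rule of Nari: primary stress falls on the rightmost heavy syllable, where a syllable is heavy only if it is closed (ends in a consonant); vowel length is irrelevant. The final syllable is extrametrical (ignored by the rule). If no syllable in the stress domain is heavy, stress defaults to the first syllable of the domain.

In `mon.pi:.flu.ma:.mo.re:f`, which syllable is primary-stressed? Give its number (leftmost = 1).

The final syllable (6, re:f) is extrametrical; the stress domain is syllables 1–5.
Weights: 1 mon H, 2 pi: L, 3 flu L, 4 ma: L, 5 mo L.
Heavy syllables in the domain: 1. The rightmost is syllable 1 (mon).
Primary stress: syllable 1 → ˈmon.pi:.flu.ma:.mo.re:f.

1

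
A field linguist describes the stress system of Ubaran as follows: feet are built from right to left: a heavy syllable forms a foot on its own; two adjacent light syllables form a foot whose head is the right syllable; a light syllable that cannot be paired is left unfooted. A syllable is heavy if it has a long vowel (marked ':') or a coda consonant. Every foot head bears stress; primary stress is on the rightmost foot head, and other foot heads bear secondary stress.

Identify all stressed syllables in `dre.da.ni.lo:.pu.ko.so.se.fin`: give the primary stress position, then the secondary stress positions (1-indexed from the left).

Weights: 1 dre L, 2 da L, 3 ni L, 4 lo: H, 5 pu L, 6 ko L, 7 so L, 8 se L, 9 fin H.
Parse right to left (heavy = foot alone; LL = one foot; stranded L unfooted): dre (da.ˈni) (ˈlo:) (pu.ˈko) (so.ˈse) (ˈfin).
Foot heads: 3, 4, 6, 8, 9.
Primary stress on the rightmost head = syllable 9.
Secondary stress on 3, 4, 6, 8: dre.da.ˌni.ˌlo:.pu.ˌko.so.ˌse.ˈfin.

primary 9, secondary 3, 4, 6, 8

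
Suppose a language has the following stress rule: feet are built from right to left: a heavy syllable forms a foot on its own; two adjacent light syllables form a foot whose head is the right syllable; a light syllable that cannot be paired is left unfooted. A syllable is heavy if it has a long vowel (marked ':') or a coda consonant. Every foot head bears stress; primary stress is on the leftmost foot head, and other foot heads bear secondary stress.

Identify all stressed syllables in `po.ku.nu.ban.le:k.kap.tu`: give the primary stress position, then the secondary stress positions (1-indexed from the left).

Weights: 1 po L, 2 ku L, 3 nu L, 4 ban H, 5 le:k H, 6 kap H, 7 tu L.
Parse right to left (heavy = foot alone; LL = one foot; stranded L unfooted): po (ku.ˈnu) (ˈban) (ˈle:k) (ˈkap) tu.
Foot heads: 3, 4, 5, 6.
Primary stress on the leftmost head = syllable 3.
Secondary stress on 4, 5, 6: po.ku.ˈnu.ˌban.ˌle:k.ˌkap.tu.

primary 3, secondary 4, 5, 6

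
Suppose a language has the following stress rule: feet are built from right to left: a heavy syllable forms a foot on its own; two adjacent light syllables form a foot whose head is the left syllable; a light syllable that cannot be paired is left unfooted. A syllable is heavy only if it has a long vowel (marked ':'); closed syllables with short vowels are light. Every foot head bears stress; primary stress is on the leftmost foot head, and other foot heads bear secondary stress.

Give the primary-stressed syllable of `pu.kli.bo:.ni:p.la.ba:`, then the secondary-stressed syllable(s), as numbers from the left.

primary 1, secondary 3, 4, 6

Weights: 1 pu L, 2 kli L, 3 bo: H, 4 ni:p H, 5 la L, 6 ba: H.
Parse right to left (heavy = foot alone; LL = one foot; stranded L unfooted): (ˈpu.kli) (ˈbo:) (ˈni:p) la (ˈba:).
Foot heads: 1, 3, 4, 6.
Primary stress on the leftmost head = syllable 1.
Secondary stress on 3, 4, 6: ˈpu.kli.ˌbo:.ˌni:p.la.ˌba:.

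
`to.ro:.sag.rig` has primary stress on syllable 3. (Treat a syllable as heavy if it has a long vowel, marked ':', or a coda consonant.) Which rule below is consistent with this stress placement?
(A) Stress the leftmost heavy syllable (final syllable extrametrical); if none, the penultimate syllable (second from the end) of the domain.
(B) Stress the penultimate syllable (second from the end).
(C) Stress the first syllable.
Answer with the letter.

B

Rule A → syllable 2 (observed: 3).
Rule B → syllable 3 ✓.
Rule C → syllable 1 (observed: 3).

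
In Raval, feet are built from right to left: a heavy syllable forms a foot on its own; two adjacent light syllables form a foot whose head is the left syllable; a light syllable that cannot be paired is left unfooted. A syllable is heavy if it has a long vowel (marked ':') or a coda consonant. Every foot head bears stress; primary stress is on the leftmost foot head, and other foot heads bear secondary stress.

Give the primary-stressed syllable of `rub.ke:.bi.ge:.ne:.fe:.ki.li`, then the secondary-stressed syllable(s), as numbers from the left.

Weights: 1 rub H, 2 ke: H, 3 bi L, 4 ge: H, 5 ne: H, 6 fe: H, 7 ki L, 8 li L.
Parse right to left (heavy = foot alone; LL = one foot; stranded L unfooted): (ˈrub) (ˈke:) bi (ˈge:) (ˈne:) (ˈfe:) (ˈki.li).
Foot heads: 1, 2, 4, 5, 6, 7.
Primary stress on the leftmost head = syllable 1.
Secondary stress on 2, 4, 5, 6, 7: ˈrub.ˌke:.bi.ˌge:.ˌne:.ˌfe:.ˌki.li.

primary 1, secondary 2, 4, 5, 6, 7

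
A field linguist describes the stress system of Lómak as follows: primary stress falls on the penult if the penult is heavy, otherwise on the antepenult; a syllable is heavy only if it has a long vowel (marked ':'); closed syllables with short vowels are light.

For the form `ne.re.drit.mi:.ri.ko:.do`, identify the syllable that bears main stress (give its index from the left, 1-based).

Weights: 5 ri L, 6 ko: H, 7 do L.
The penult (syllable 6, ko:) is heavy, so it takes stress.
Primary stress: syllable 6 → ne.re.drit.mi:.ri.ˈko:.do.

6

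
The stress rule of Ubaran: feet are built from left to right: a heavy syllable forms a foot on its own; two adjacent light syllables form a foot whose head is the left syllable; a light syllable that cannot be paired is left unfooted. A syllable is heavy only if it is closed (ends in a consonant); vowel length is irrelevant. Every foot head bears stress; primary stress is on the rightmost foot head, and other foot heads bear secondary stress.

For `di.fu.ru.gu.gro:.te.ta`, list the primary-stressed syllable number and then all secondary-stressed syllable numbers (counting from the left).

primary 5, secondary 1, 3

Weights: 1 di L, 2 fu L, 3 ru L, 4 gu L, 5 gro: L, 6 te L, 7 ta L.
Parse left to right (heavy = foot alone; LL = one foot; stranded L unfooted): (ˈdi.fu) (ˈru.gu) (ˈgro:.te) ta.
Foot heads: 1, 3, 5.
Primary stress on the rightmost head = syllable 5.
Secondary stress on 1, 3: ˌdi.fu.ˌru.gu.ˈgro:.te.ta.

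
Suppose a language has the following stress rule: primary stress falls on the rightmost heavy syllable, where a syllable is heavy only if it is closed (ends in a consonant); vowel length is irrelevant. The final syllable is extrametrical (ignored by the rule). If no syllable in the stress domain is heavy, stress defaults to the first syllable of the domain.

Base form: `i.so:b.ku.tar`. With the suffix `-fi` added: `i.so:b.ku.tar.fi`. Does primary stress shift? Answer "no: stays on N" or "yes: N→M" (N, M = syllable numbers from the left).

Base `i.so:b.ku.tar` (4 syllables):
  The final syllable (4, tar) is extrametrical; the stress domain is syllables 1–3.
  Weights: 1 i L, 2 so:b H, 3 ku L.
  Heavy syllables in the domain: 2. The rightmost is syllable 2 (so:b).
  → primary stress on syllable 2.
Suffixed `i.so:b.ku.tar.fi` (5 syllables):
  The final syllable (5, fi) is extrametrical; the stress domain is syllables 1–4.
  Weights: 1 i L, 2 so:b H, 3 ku L, 4 tar H.
  Heavy syllables in the domain: 2, 4. The rightmost is syllable 4 (tar).
  → primary stress on syllable 4.

yes: 2→4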